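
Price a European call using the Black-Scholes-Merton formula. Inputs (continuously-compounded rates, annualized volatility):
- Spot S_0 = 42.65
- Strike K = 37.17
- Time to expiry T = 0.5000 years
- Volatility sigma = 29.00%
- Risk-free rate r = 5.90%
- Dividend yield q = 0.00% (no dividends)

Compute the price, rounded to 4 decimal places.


d1 = (ln(S/K) + (r - q + 0.5*sigma^2) * T) / (sigma * sqrt(T)) = 0.91704576
d2 = d1 - sigma * sqrt(T) = 0.71198479
exp(-rT) = 0.97093088; exp(-qT) = 1.00000000
C = S_0 * exp(-qT) * N(d1) - K * exp(-rT) * N(d2)
N(d1) = 0.82044067; N(d2) = 0.76176290
C = 42.6500 * 1.00000000 * 0.82044067 - 37.1700 * 0.97093088 * 0.76176290 = 7.5002

Answer: Price = 7.5002


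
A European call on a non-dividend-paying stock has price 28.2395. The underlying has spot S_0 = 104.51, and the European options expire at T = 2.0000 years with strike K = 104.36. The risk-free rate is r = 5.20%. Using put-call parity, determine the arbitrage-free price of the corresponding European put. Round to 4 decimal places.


Answer: Put price = 17.7814

Derivation:
Put-call parity: C - P = S_0 * exp(-qT) - K * exp(-rT).
S_0 * exp(-qT) = 104.5100 * 1.00000000 = 104.51000000
K * exp(-rT) = 104.3600 * 0.90122530 = 94.05187204
P = C - S*exp(-qT) + K*exp(-rT)
P = 28.2395 - 104.51000000 + 94.05187204 = 17.7814


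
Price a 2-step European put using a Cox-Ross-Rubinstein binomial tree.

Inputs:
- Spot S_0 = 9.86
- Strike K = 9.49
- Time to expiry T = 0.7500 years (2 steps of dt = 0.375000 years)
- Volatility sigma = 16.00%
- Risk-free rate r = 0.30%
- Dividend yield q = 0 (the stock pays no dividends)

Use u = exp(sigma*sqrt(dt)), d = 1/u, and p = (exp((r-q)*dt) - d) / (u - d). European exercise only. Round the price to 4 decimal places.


Answer: Price = V(0,0) = 0.3718

Derivation:
dt = T/N = 0.375000
u = exp(sigma*sqrt(dt)) = 1.102940; d = 1/u = 0.906667
p = (exp((r-q)*dt) - d) / (u - d) = 0.481260
Discount per step: exp(-r*dt) = 0.998876
Stock lattice S(k, i) with i counting down-moves:
  k=0: S(0,0) = 9.8600
  k=1: S(1,0) = 10.8750; S(1,1) = 8.9397
  k=2: S(2,0) = 11.9945; S(2,1) = 9.8600; S(2,2) = 8.1054
Terminal payoffs V(N, i) = max(K - S_T, 0):
  V(2,0) = 0.000000; V(2,1) = 0.000000; V(2,2) = 1.384629
Backward induction: V(k, i) = exp(-r*dt) * [p * V(k+1, i) + (1-p) * V(k+1, i+1)].
  V(1,0) = exp(-r*dt) * [p*0.000000 + (1-p)*0.000000] = 0.000000
  V(1,1) = exp(-r*dt) * [p*0.000000 + (1-p)*1.384629] = 0.717455
  V(0,0) = exp(-r*dt) * [p*0.000000 + (1-p)*0.717455] = 0.371754


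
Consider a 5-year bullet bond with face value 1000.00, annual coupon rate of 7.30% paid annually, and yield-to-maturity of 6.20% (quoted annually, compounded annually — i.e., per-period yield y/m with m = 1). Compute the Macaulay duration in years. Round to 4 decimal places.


Answer: Macaulay duration = 4.3802 years

Derivation:
Coupon per period c = face * coupon_rate / m = 73.000000
Periods per year m = 1; per-period yield y/m = 0.062000
Number of cashflows N = 5
Cashflows (t years, CF_t, discount factor 1/(1+y/m)^(m*t), PV):
  t = 1.0000: CF_t = 73.000000, DF = 0.941620, PV = 68.738230
  t = 2.0000: CF_t = 73.000000, DF = 0.886647, PV = 64.725263
  t = 3.0000: CF_t = 73.000000, DF = 0.834885, PV = 60.946576
  t = 4.0000: CF_t = 73.000000, DF = 0.786144, PV = 57.388489
  t = 5.0000: CF_t = 1073.000000, DF = 0.740248, PV = 794.286421
Price P = sum_t PV_t = 1046.084980
Macaulay numerator sum_t t * PV_t:
  t * PV_t at t = 1.0000: 68.738230
  t * PV_t at t = 2.0000: 129.450527
  t * PV_t at t = 3.0000: 182.839727
  t * PV_t at t = 4.0000: 229.553958
  t * PV_t at t = 5.0000: 3971.432107
Macaulay duration D = (sum_t t * PV_t) / P = 4582.014549 / 1046.084980 = 4.380155


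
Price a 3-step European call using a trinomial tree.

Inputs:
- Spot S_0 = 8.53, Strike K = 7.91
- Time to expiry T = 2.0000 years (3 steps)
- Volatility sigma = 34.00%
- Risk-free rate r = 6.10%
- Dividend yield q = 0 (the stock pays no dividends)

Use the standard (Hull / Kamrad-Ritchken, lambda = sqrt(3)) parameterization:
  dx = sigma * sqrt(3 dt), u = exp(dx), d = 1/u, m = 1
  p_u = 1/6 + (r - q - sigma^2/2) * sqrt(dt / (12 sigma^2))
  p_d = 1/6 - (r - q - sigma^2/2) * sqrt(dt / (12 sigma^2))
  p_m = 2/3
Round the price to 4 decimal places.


Answer: Price = V(0,0) = 2.3177

Derivation:
dt = T/N = 0.666667; dx = sigma*sqrt(3*dt) = 0.480833
u = exp(dx) = 1.617421; d = 1/u = 0.618268
p_u = 0.168885, p_m = 0.666667, p_d = 0.164448
Discount per step: exp(-r*dt) = 0.960149
Stock lattice S(k, j) with j the centered position index:
  k=0: S(0,+0) = 8.5300
  k=1: S(1,-1) = 5.2738; S(1,+0) = 8.5300; S(1,+1) = 13.7966
  k=2: S(2,-2) = 3.2606; S(2,-1) = 5.2738; S(2,+0) = 8.5300; S(2,+1) = 13.7966; S(2,+2) = 22.3149
  k=3: S(3,-3) = 2.0160; S(3,-2) = 3.2606; S(3,-1) = 5.2738; S(3,+0) = 8.5300; S(3,+1) = 13.7966; S(3,+2) = 22.3149; S(3,+3) = 36.0926
Terminal payoffs V(N, j) = max(S_T - K, 0):
  V(3,-3) = 0.000000; V(3,-2) = 0.000000; V(3,-1) = 0.000000; V(3,+0) = 0.620000; V(3,+1) = 5.886597; V(3,+2) = 14.404899; V(3,+3) = 28.182576
Backward induction: V(k, j) = exp(-r*dt) * [p_u * V(k+1, j+1) + p_m * V(k+1, j) + p_d * V(k+1, j-1)]
  V(2,-2) = exp(-r*dt) * [p_u*0.000000 + p_m*0.000000 + p_d*0.000000] = 0.000000
  V(2,-1) = exp(-r*dt) * [p_u*0.620000 + p_m*0.000000 + p_d*0.000000] = 0.100536
  V(2,+0) = exp(-r*dt) * [p_u*5.886597 + p_m*0.620000 + p_d*0.000000] = 1.351402
  V(2,+1) = exp(-r*dt) * [p_u*14.404899 + p_m*5.886597 + p_d*0.620000] = 6.201726
  V(2,+2) = exp(-r*dt) * [p_u*28.182576 + p_m*14.404899 + p_d*5.886597] = 14.719972
  V(1,-1) = exp(-r*dt) * [p_u*1.351402 + p_m*0.100536 + p_d*0.000000] = 0.283489
  V(1,+0) = exp(-r*dt) * [p_u*6.201726 + p_m*1.351402 + p_d*0.100536] = 1.886545
  V(1,+1) = exp(-r*dt) * [p_u*14.719972 + p_m*6.201726 + p_d*1.351402] = 6.570015
  V(0,+0) = exp(-r*dt) * [p_u*6.570015 + p_m*1.886545 + p_d*0.283489] = 2.317698


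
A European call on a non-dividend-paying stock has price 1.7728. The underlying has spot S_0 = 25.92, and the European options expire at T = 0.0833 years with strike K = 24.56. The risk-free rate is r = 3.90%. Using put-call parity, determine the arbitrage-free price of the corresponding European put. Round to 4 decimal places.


Put-call parity: C - P = S_0 * exp(-qT) - K * exp(-rT).
S_0 * exp(-qT) = 25.9200 * 1.00000000 = 25.92000000
K * exp(-rT) = 24.5600 * 0.99675657 = 24.48034139
P = C - S*exp(-qT) + K*exp(-rT)
P = 1.7728 - 25.92000000 + 24.48034139 = 0.3331

Answer: Put price = 0.3331


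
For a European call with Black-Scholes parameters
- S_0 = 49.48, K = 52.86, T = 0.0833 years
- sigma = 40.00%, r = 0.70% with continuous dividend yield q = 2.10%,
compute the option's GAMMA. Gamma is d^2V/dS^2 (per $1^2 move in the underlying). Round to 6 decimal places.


Answer: Gamma = 0.060750

Derivation:
d1 = -0.5247480138; d2 = -0.6401949713
phi(d1) = 0.3476292391; exp(-qT) = 0.9982522291; exp(-rT) = 0.9994170700
Gamma = exp(-qT) * phi(d1) / (S * sigma * sqrt(T)) = 0.9982522291 * 0.3476292391 / (49.4800 * 0.4000 * 0.2886173938) = 0.060750


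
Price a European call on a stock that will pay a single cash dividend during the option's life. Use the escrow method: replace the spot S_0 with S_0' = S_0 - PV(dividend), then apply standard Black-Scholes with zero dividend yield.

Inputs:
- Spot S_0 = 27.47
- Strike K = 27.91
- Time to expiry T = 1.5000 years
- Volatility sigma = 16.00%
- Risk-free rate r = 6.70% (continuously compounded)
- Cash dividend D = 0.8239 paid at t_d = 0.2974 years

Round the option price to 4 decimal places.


Answer: Price = 2.8144

Derivation:
PV(D) = D * exp(-r * t_d) = 0.8239 * 0.98027141 = 0.80764561
S_0' = S_0 - PV(D) = 27.4700 - 0.80764561 = 26.66235439
d1 = (ln(S_0'/K) + (r + sigma^2/2)*T) / (sigma*sqrt(T)) = 0.37746420
d2 = d1 - sigma*sqrt(T) = 0.18150502
exp(-rT) = 0.90438511
N(d1) = 0.64708567; N(d2) = 0.57201440
C = S_0' * N(d1) - K * exp(-rT) * N(d2) = 26.66235439 * 0.64708567 - 27.9100 * 0.90438511 * 0.57201440 = 2.8144


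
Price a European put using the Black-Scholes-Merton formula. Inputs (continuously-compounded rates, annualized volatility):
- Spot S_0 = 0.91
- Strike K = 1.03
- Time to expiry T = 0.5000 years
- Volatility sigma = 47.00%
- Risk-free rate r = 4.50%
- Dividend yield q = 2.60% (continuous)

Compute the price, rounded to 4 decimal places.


Answer: Price = 0.1874

Derivation:
d1 = (ln(S/K) + (r - q + 0.5*sigma^2) * T) / (sigma * sqrt(T)) = -0.17796368
d2 = d1 - sigma * sqrt(T) = -0.51030386
exp(-rT) = 0.97775124; exp(-qT) = 0.98708414
P = K * exp(-rT) * N(-d2) - S_0 * exp(-qT) * N(-d1)
N(-d1) = 0.57062425; N(-d2) = 0.69508070
P = 1.0300 * 0.97775124 * 0.69508070 - 0.9100 * 0.98708414 * 0.57062425 = 0.1874


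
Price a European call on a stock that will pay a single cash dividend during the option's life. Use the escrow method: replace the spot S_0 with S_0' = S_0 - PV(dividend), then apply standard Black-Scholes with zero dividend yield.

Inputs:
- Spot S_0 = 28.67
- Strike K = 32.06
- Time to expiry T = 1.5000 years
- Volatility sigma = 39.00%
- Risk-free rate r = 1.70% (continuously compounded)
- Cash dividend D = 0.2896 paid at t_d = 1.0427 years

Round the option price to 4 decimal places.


PV(D) = D * exp(-r * t_d) = 0.2896 * 0.98243028 = 0.28451181
S_0' = S_0 - PV(D) = 28.6700 - 0.28451181 = 28.38548819
d1 = (ln(S_0'/K) + (r + sigma^2/2)*T) / (sigma*sqrt(T)) = 0.03735762
d2 = d1 - sigma*sqrt(T) = -0.44029287
exp(-rT) = 0.97482238
N(d1) = 0.51490007; N(d2) = 0.32986250
C = S_0' * N(d1) - K * exp(-rT) * N(d2) = 28.38548819 * 0.51490007 - 32.0600 * 0.97482238 * 0.32986250 = 4.3066

Answer: Price = 4.3066


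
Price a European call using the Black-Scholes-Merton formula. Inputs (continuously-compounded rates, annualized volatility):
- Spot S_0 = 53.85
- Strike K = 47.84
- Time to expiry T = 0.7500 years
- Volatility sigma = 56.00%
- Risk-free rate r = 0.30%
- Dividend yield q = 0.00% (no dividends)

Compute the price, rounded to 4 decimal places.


d1 = (ln(S/K) + (r - q + 0.5*sigma^2) * T) / (sigma * sqrt(T)) = 0.49114011
d2 = d1 - sigma * sqrt(T) = 0.00616588
exp(-rT) = 0.99775253; exp(-qT) = 1.00000000
C = S_0 * exp(-qT) * N(d1) - K * exp(-rT) * N(d2)
N(d1) = 0.68833632; N(d2) = 0.50245982
C = 53.8500 * 1.00000000 * 0.68833632 - 47.8400 * 0.99775253 * 0.50245982 = 13.0833

Answer: Price = 13.0833


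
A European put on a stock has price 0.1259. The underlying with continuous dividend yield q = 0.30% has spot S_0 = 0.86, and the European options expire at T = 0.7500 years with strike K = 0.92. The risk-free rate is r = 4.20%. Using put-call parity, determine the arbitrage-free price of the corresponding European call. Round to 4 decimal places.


Answer: Call price = 0.0925

Derivation:
Put-call parity: C - P = S_0 * exp(-qT) - K * exp(-rT).
S_0 * exp(-qT) = 0.8600 * 0.99775253 = 0.85806718
K * exp(-rT) = 0.9200 * 0.96899096 = 0.89147168
C = P + S*exp(-qT) - K*exp(-rT)
C = 0.1259 + 0.85806718 - 0.89147168 = 0.0925


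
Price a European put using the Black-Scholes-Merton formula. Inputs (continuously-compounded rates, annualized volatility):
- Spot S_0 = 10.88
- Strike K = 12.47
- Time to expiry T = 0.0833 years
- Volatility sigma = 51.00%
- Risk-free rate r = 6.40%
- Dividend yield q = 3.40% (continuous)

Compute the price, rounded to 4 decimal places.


Answer: Price = 1.7227

Derivation:
d1 = (ln(S/K) + (r - q + 0.5*sigma^2) * T) / (sigma * sqrt(T)) = -0.83608452
d2 = d1 - sigma * sqrt(T) = -0.98327939
exp(-rT) = 0.99468299; exp(-qT) = 0.99717181
P = K * exp(-rT) * N(-d2) - S_0 * exp(-qT) * N(-d1)
N(-d1) = 0.79844632; N(-d2) = 0.83726503
P = 12.4700 * 0.99468299 * 0.83726503 - 10.8800 * 0.99717181 * 0.79844632 = 1.7227


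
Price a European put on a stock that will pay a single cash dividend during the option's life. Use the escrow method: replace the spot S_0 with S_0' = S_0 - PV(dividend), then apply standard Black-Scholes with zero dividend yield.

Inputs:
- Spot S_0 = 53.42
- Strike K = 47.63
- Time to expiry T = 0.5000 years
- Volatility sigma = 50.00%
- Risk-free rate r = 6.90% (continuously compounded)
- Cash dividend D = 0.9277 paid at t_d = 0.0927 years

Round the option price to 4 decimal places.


Answer: Price = 4.1389

Derivation:
PV(D) = D * exp(-r * t_d) = 0.9277 * 0.99362411 = 0.92178509
S_0' = S_0 - PV(D) = 53.4200 - 0.92178509 = 52.49821491
d1 = (ln(S_0'/K) + (r + sigma^2/2)*T) / (sigma*sqrt(T)) = 0.54960964
d2 = d1 - sigma*sqrt(T) = 0.19605625
exp(-rT) = 0.96608834
N(-d1) = 0.29129357; N(-d2) = 0.42228307
P = K * exp(-rT) * N(-d2) - S_0' * N(-d1) = 47.6300 * 0.96608834 * 0.42228307 - 52.49821491 * 0.29129357 = 4.1389


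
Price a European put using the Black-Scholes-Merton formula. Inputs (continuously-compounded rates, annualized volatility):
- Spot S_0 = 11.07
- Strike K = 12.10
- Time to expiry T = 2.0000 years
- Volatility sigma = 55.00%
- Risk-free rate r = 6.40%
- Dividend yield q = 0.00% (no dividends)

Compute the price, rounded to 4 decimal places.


d1 = (ln(S/K) + (r - q + 0.5*sigma^2) * T) / (sigma * sqrt(T)) = 0.43909183
d2 = d1 - sigma * sqrt(T) = -0.33872563
exp(-rT) = 0.87985338; exp(-qT) = 1.00000000
P = K * exp(-rT) * N(-d2) - S_0 * exp(-qT) * N(-d1)
N(-d1) = 0.33029750; N(-d2) = 0.63259178
P = 12.1000 * 0.87985338 * 0.63259178 - 11.0700 * 1.00000000 * 0.33029750 = 3.0783

Answer: Price = 3.0783


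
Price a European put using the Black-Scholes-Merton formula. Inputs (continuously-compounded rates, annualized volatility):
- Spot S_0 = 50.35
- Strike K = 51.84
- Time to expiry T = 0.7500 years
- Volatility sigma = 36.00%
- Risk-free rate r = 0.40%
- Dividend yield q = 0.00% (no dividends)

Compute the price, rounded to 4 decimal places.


d1 = (ln(S/K) + (r - q + 0.5*sigma^2) * T) / (sigma * sqrt(T)) = 0.07196532
d2 = d1 - sigma * sqrt(T) = -0.23980382
exp(-rT) = 0.99700450; exp(-qT) = 1.00000000
P = K * exp(-rT) * N(-d2) - S_0 * exp(-qT) * N(-d1)
N(-d1) = 0.47131475; N(-d2) = 0.59475883
P = 51.8400 * 0.99700450 * 0.59475883 - 50.3500 * 1.00000000 * 0.47131475 = 7.0092

Answer: Price = 7.0092


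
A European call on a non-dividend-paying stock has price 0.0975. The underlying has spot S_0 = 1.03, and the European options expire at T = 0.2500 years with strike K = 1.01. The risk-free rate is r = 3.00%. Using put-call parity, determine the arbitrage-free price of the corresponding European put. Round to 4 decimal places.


Answer: Put price = 0.0700

Derivation:
Put-call parity: C - P = S_0 * exp(-qT) - K * exp(-rT).
S_0 * exp(-qT) = 1.0300 * 1.00000000 = 1.03000000
K * exp(-rT) = 1.0100 * 0.99252805 = 1.00245334
P = C - S*exp(-qT) + K*exp(-rT)
P = 0.0975 - 1.03000000 + 1.00245334 = 0.0700


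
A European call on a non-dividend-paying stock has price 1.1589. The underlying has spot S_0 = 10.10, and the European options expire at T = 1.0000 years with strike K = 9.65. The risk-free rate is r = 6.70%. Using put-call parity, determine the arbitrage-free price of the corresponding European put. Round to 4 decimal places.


Answer: Put price = 0.0835

Derivation:
Put-call parity: C - P = S_0 * exp(-qT) - K * exp(-rT).
S_0 * exp(-qT) = 10.1000 * 1.00000000 = 10.10000000
K * exp(-rT) = 9.6500 * 0.93519520 = 9.02463369
P = C - S*exp(-qT) + K*exp(-rT)
P = 1.1589 - 10.10000000 + 9.02463369 = 0.0835


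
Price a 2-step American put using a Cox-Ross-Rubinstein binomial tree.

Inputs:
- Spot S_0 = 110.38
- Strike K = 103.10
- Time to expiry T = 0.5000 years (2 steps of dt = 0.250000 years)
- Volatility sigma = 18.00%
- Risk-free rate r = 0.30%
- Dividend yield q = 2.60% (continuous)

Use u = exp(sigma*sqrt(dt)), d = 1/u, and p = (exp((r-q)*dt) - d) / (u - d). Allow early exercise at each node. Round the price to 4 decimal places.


Answer: Price = V(0,0) = 3.3448

Derivation:
dt = T/N = 0.250000
u = exp(sigma*sqrt(dt)) = 1.094174; d = 1/u = 0.913931
p = (exp((r-q)*dt) - d) / (u - d) = 0.445705
Discount per step: exp(-r*dt) = 0.999250
Stock lattice S(k, i) with i counting down-moves:
  k=0: S(0,0) = 110.3800
  k=1: S(1,0) = 120.7750; S(1,1) = 100.8797
  k=2: S(2,0) = 132.1489; S(2,1) = 110.3800; S(2,2) = 92.1971
Terminal payoffs V(N, i) = max(K - S_T, 0):
  V(2,0) = 0.000000; V(2,1) = 0.000000; V(2,2) = 10.902874
Backward induction: V(k, i) = exp(-r*dt) * [p * V(k+1, i) + (1-p) * V(k+1, i+1)]; then take max(V_cont, immediate exercise) for American.
  V(1,0) = exp(-r*dt) * [p*0.000000 + (1-p)*0.000000] = 0.000000; exercise = 0.000000; V(1,0) = max -> 0.000000
  V(1,1) = exp(-r*dt) * [p*0.000000 + (1-p)*10.902874] = 6.038874; exercise = 2.220276; V(1,1) = max -> 6.038874
  V(0,0) = exp(-r*dt) * [p*0.000000 + (1-p)*6.038874] = 3.344806; exercise = 0.000000; V(0,0) = max -> 3.344806


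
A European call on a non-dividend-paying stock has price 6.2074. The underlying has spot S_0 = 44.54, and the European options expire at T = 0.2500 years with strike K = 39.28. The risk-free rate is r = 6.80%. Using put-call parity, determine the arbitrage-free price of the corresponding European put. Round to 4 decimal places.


Put-call parity: C - P = S_0 * exp(-qT) - K * exp(-rT).
S_0 * exp(-qT) = 44.5400 * 1.00000000 = 44.54000000
K * exp(-rT) = 39.2800 * 0.98314368 = 38.61788393
P = C - S*exp(-qT) + K*exp(-rT)
P = 6.2074 - 44.54000000 + 38.61788393 = 0.2853

Answer: Put price = 0.2853


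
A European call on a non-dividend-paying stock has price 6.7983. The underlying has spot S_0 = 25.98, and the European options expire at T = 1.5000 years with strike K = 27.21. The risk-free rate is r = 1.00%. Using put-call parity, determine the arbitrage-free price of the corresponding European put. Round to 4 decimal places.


Put-call parity: C - P = S_0 * exp(-qT) - K * exp(-rT).
S_0 * exp(-qT) = 25.9800 * 1.00000000 = 25.98000000
K * exp(-rT) = 27.2100 * 0.98511194 = 26.80489588
P = C - S*exp(-qT) + K*exp(-rT)
P = 6.7983 - 25.98000000 + 26.80489588 = 7.6232

Answer: Put price = 7.6232


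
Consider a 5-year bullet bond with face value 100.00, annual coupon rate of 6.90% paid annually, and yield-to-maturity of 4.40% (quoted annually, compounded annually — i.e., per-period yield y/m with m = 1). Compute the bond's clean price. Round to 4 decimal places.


Coupon per period c = face * coupon_rate / m = 6.900000
Periods per year m = 1; per-period yield y/m = 0.044000
Number of cashflows N = 5
Cashflows (t years, CF_t, discount factor 1/(1+y/m)^(m*t), PV):
  t = 1.0000: CF_t = 6.900000, DF = 0.957854, PV = 6.609195
  t = 2.0000: CF_t = 6.900000, DF = 0.917485, PV = 6.330647
  t = 3.0000: CF_t = 6.900000, DF = 0.878817, PV = 6.063838
  t = 4.0000: CF_t = 6.900000, DF = 0.841779, PV = 5.808274
  t = 5.0000: CF_t = 106.900000, DF = 0.806302, PV = 86.193638
Price P = sum_t PV_t = 111.005592

Answer: Price = 111.0056


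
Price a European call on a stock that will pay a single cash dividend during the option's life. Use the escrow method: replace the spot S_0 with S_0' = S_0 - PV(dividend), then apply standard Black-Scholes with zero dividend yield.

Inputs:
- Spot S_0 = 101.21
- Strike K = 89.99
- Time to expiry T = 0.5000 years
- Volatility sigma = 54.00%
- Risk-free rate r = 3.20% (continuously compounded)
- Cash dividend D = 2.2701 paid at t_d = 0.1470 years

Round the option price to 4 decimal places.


Answer: Price = 19.9770

Derivation:
PV(D) = D * exp(-r * t_d) = 2.2701 * 0.99530705 = 2.25944653
S_0' = S_0 - PV(D) = 101.2100 - 2.25944653 = 98.95055347
d1 = (ln(S_0'/K) + (r + sigma^2/2)*T) / (sigma*sqrt(T)) = 0.48141326
d2 = d1 - sigma*sqrt(T) = 0.09957560
exp(-rT) = 0.98412732
N(d1) = 0.68488859; N(d2) = 0.53965937
C = S_0' * N(d1) - K * exp(-rT) * N(d2) = 98.95055347 * 0.68488859 - 89.9900 * 0.98412732 * 0.53965937 = 19.9770


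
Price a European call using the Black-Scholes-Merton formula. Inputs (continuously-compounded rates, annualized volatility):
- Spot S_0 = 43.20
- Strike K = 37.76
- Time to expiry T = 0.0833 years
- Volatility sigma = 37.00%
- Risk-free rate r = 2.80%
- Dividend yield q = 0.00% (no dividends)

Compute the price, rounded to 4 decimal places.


d1 = (ln(S/K) + (r - q + 0.5*sigma^2) * T) / (sigma * sqrt(T)) = 1.33557944
d2 = d1 - sigma * sqrt(T) = 1.22879100
exp(-rT) = 0.99767032; exp(-qT) = 1.00000000
C = S_0 * exp(-qT) * N(d1) - K * exp(-rT) * N(d2)
N(d1) = 0.90915661; N(d2) = 0.89042491
C = 43.2000 * 1.00000000 * 0.90915661 - 37.7600 * 0.99767032 * 0.89042491 = 5.7315

Answer: Price = 5.7315


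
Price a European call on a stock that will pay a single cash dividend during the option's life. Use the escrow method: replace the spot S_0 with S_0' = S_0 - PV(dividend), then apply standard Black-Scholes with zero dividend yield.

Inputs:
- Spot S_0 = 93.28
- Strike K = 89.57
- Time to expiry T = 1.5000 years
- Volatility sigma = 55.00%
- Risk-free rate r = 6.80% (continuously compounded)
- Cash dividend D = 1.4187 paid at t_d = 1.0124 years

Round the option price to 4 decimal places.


PV(D) = D * exp(-r * t_d) = 1.4187 * 0.93347304 = 1.32431820
S_0' = S_0 - PV(D) = 93.2800 - 1.32431820 = 91.95568180
d1 = (ln(S_0'/K) + (r + sigma^2/2)*T) / (sigma*sqrt(T)) = 0.52725088
d2 = d1 - sigma*sqrt(T) = -0.14635880
exp(-rT) = 0.90302955
N(d1) = 0.70099031; N(d2) = 0.44181908
C = S_0' * N(d1) - K * exp(-rT) * N(d2) = 91.95568180 * 0.70099031 - 89.5700 * 0.90302955 * 0.44181908 = 28.7238

Answer: Price = 28.7238


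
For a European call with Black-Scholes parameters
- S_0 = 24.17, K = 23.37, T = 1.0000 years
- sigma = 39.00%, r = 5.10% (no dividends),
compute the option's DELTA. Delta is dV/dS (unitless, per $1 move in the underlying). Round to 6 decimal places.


Answer: Delta = 0.659858

Derivation:
d1 = 0.4120744773; d2 = 0.0220744773
phi(d1) = 0.3664690456; exp(-qT) = 1.0000000000; exp(-rT) = 0.9502786705
N(d1) = 0.6598575824
Delta = exp(-qT) * N(d1) = 1.0000000000 * 0.6598575824 = 0.659858


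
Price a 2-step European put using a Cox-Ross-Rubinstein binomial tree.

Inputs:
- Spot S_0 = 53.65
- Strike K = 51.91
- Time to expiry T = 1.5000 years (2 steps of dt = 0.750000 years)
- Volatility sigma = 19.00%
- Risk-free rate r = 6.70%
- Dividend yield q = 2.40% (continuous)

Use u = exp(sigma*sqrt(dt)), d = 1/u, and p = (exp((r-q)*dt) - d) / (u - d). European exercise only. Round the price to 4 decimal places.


Answer: Price = V(0,0) = 2.3496

Derivation:
dt = T/N = 0.750000
u = exp(sigma*sqrt(dt)) = 1.178856; d = 1/u = 0.848280
p = (exp((r-q)*dt) - d) / (u - d) = 0.558103
Discount per step: exp(-r*dt) = 0.950992
Stock lattice S(k, i) with i counting down-moves:
  k=0: S(0,0) = 53.6500
  k=1: S(1,0) = 63.2456; S(1,1) = 45.5102
  k=2: S(2,0) = 74.5575; S(2,1) = 53.6500; S(2,2) = 38.6054
Terminal payoffs V(N, i) = max(K - S_T, 0):
  V(2,0) = 0.000000; V(2,1) = 0.000000; V(2,2) = 13.304613
Backward induction: V(k, i) = exp(-r*dt) * [p * V(k+1, i) + (1-p) * V(k+1, i+1)].
  V(1,0) = exp(-r*dt) * [p*0.000000 + (1-p)*0.000000] = 0.000000
  V(1,1) = exp(-r*dt) * [p*0.000000 + (1-p)*13.304613] = 5.591132
  V(0,0) = exp(-r*dt) * [p*0.000000 + (1-p)*5.591132] = 2.349618


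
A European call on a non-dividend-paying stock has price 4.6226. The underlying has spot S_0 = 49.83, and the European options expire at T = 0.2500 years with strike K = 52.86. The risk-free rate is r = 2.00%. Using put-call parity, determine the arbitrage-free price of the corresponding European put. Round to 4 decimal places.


Put-call parity: C - P = S_0 * exp(-qT) - K * exp(-rT).
S_0 * exp(-qT) = 49.8300 * 1.00000000 = 49.83000000
K * exp(-rT) = 52.8600 * 0.99501248 = 52.59635965
P = C - S*exp(-qT) + K*exp(-rT)
P = 4.6226 - 49.83000000 + 52.59635965 = 7.3890

Answer: Put price = 7.3890


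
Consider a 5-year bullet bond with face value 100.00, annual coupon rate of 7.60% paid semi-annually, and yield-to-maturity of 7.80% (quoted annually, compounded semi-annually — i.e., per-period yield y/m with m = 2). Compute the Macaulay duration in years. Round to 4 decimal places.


Coupon per period c = face * coupon_rate / m = 3.800000
Periods per year m = 2; per-period yield y/m = 0.039000
Number of cashflows N = 10
Cashflows (t years, CF_t, discount factor 1/(1+y/m)^(m*t), PV):
  t = 0.5000: CF_t = 3.800000, DF = 0.962464, PV = 3.657363
  t = 1.0000: CF_t = 3.800000, DF = 0.926337, PV = 3.520080
  t = 1.5000: CF_t = 3.800000, DF = 0.891566, PV = 3.387950
  t = 2.0000: CF_t = 3.800000, DF = 0.858100, PV = 3.260779
  t = 2.5000: CF_t = 3.800000, DF = 0.825890, PV = 3.138382
  t = 3.0000: CF_t = 3.800000, DF = 0.794889, PV = 3.020580
  t = 3.5000: CF_t = 3.800000, DF = 0.765052, PV = 2.907199
  t = 4.0000: CF_t = 3.800000, DF = 0.736335, PV = 2.798074
  t = 4.5000: CF_t = 3.800000, DF = 0.708696, PV = 2.693045
  t = 5.0000: CF_t = 103.800000, DF = 0.682094, PV = 70.801405
Price P = sum_t PV_t = 99.184858
Macaulay numerator sum_t t * PV_t:
  t * PV_t at t = 0.5000: 1.828681
  t * PV_t at t = 1.0000: 3.520080
  t * PV_t at t = 1.5000: 5.081925
  t * PV_t at t = 2.0000: 6.521559
  t * PV_t at t = 2.5000: 7.845956
  t * PV_t at t = 3.0000: 9.061739
  t * PV_t at t = 3.5000: 10.175197
  t * PV_t at t = 4.0000: 11.192297
  t * PV_t at t = 4.5000: 12.118704
  t * PV_t at t = 5.0000: 354.007027
Macaulay duration D = (sum_t t * PV_t) / P = 421.353163 / 99.184858 = 4.248160

Answer: Macaulay duration = 4.2482 years


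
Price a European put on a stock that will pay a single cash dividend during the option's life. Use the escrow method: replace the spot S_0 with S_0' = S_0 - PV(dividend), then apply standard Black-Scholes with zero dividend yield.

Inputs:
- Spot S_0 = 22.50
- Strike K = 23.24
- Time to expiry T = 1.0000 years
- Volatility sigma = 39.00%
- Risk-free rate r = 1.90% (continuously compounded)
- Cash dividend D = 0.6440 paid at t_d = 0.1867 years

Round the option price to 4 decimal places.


Answer: Price = 3.9446

Derivation:
PV(D) = D * exp(-r * t_d) = 0.6440 * 0.99645898 = 0.64171959
S_0' = S_0 - PV(D) = 22.5000 - 0.64171959 = 21.85828041
d1 = (ln(S_0'/K) + (r + sigma^2/2)*T) / (sigma*sqrt(T)) = 0.08655098
d2 = d1 - sigma*sqrt(T) = -0.30344902
exp(-rT) = 0.98117936
N(-d1) = 0.46551421; N(-d2) = 0.61922615
P = K * exp(-rT) * N(-d2) - S_0' * N(-d1) = 23.2400 * 0.98117936 * 0.61922615 - 21.85828041 * 0.46551421 = 3.9446


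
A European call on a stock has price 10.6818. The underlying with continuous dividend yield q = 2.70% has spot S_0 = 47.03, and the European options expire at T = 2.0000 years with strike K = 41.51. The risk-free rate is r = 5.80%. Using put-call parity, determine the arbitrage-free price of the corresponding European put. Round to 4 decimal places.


Answer: Put price = 3.0877

Derivation:
Put-call parity: C - P = S_0 * exp(-qT) - K * exp(-rT).
S_0 * exp(-qT) = 47.0300 * 0.94743211 = 44.55773197
K * exp(-rT) = 41.5100 * 0.89047522 = 36.96362652
P = C - S*exp(-qT) + K*exp(-rT)
P = 10.6818 - 44.55773197 + 36.96362652 = 3.0877


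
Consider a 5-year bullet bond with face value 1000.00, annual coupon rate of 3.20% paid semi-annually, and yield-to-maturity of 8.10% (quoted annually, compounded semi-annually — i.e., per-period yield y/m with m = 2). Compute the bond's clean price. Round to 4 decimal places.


Coupon per period c = face * coupon_rate / m = 16.000000
Periods per year m = 2; per-period yield y/m = 0.040500
Number of cashflows N = 10
Cashflows (t years, CF_t, discount factor 1/(1+y/m)^(m*t), PV):
  t = 0.5000: CF_t = 16.000000, DF = 0.961076, PV = 15.377222
  t = 1.0000: CF_t = 16.000000, DF = 0.923668, PV = 14.778686
  t = 1.5000: CF_t = 16.000000, DF = 0.887715, PV = 14.203446
  t = 2.0000: CF_t = 16.000000, DF = 0.853162, PV = 13.650597
  t = 2.5000: CF_t = 16.000000, DF = 0.819954, PV = 13.119267
  t = 3.0000: CF_t = 16.000000, DF = 0.788039, PV = 12.608618
  t = 3.5000: CF_t = 16.000000, DF = 0.757365, PV = 12.117845
  t = 4.0000: CF_t = 16.000000, DF = 0.727886, PV = 11.646175
  t = 4.5000: CF_t = 16.000000, DF = 0.699554, PV = 11.192864
  t = 5.0000: CF_t = 1016.000000, DF = 0.672325, PV = 683.082033
Price P = sum_t PV_t = 801.776753

Answer: Price = 801.7768


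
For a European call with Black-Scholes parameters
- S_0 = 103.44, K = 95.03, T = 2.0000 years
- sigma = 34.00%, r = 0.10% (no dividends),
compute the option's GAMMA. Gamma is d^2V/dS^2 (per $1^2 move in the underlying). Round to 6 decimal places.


Answer: Gamma = 0.007341

Derivation:
d1 = 0.4209346424; d2 = -0.0598979688
phi(d1) = 0.3651191575; exp(-qT) = 1.0000000000; exp(-rT) = 0.9980019987
Gamma = exp(-qT) * phi(d1) / (S * sigma * sqrt(T)) = 1.0000000000 * 0.3651191575 / (103.4400 * 0.3400 * 1.4142135624) = 0.007341


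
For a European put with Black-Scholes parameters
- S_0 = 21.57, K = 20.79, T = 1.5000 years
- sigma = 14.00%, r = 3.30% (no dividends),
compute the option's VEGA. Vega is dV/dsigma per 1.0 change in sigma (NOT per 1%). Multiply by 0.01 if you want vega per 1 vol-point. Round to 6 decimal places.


Answer: Vega = 8.859615

Derivation:
d1 = 0.5892268486; d2 = 0.4177625666
phi(d1) = 0.3353660448; exp(-qT) = 1.0000000000; exp(-rT) = 0.9517051581
Vega = S * exp(-qT) * phi(d1) * sqrt(T) = 21.5700 * 1.0000000000 * 0.3353660448 * 1.2247448714 = 8.859615


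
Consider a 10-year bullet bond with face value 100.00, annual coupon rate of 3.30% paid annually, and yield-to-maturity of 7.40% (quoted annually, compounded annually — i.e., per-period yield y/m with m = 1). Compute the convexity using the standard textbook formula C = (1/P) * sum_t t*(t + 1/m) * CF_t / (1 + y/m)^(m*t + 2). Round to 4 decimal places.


Coupon per period c = face * coupon_rate / m = 3.300000
Periods per year m = 1; per-period yield y/m = 0.074000
Number of cashflows N = 10
Cashflows (t years, CF_t, discount factor 1/(1+y/m)^(m*t), PV):
  t = 1.0000: CF_t = 3.300000, DF = 0.931099, PV = 3.072626
  t = 2.0000: CF_t = 3.300000, DF = 0.866945, PV = 2.860918
  t = 3.0000: CF_t = 3.300000, DF = 0.807211, PV = 2.663797
  t = 4.0000: CF_t = 3.300000, DF = 0.751593, PV = 2.480258
  t = 5.0000: CF_t = 3.300000, DF = 0.699808, PV = 2.309365
  t = 6.0000: CF_t = 3.300000, DF = 0.651590, PV = 2.150247
  t = 7.0000: CF_t = 3.300000, DF = 0.606694, PV = 2.002092
  t = 8.0000: CF_t = 3.300000, DF = 0.564892, PV = 1.864145
  t = 9.0000: CF_t = 3.300000, DF = 0.525971, PV = 1.735703
  t = 10.0000: CF_t = 103.300000, DF = 0.489731, PV = 50.589165
Price P = sum_t PV_t = 71.728314
Convexity numerator sum_t t*(t + 1/m) * CF_t / (1+y/m)^(m*t + 2):
  t = 1.0000: term = 5.327594
  t = 2.0000: term = 14.881546
  t = 3.0000: term = 27.712377
  t = 4.0000: term = 43.004930
  t = 5.0000: term = 60.062752
  t = 6.0000: term = 78.294090
  t = 7.0000: term = 97.199367
  t = 8.0000: term = 116.359976
  t = 9.0000: term = 135.428277
  t = 10.0000: term = 4824.381355
Convexity = (1/P) * sum = 5402.652263 / 71.728314 = 75.321055

Answer: Convexity = 75.3211


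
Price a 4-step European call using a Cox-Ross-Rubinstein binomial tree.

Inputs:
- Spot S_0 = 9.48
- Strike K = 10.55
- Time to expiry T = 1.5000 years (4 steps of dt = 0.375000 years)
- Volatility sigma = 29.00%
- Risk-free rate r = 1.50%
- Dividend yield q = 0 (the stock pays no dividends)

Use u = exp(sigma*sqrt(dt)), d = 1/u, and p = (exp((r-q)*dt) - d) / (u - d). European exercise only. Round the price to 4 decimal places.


dt = T/N = 0.375000
u = exp(sigma*sqrt(dt)) = 1.194333; d = 1/u = 0.837287
p = (exp((r-q)*dt) - d) / (u - d) = 0.471518
Discount per step: exp(-r*dt) = 0.994391
Stock lattice S(k, i) with i counting down-moves:
  k=0: S(0,0) = 9.4800
  k=1: S(1,0) = 11.3223; S(1,1) = 7.9375
  k=2: S(2,0) = 13.5226; S(2,1) = 9.4800; S(2,2) = 6.6460
  k=3: S(3,0) = 16.1505; S(3,1) = 11.3223; S(3,2) = 7.9375; S(3,3) = 5.5646
  k=4: S(4,0) = 19.2890; S(4,1) = 13.5226; S(4,2) = 9.4800; S(4,3) = 6.6460; S(4,4) = 4.6591
Terminal payoffs V(N, i) = max(S_T - K, 0):
  V(4,0) = 8.739026; V(4,1) = 2.972573; V(4,2) = 0.000000; V(4,3) = 0.000000; V(4,4) = 0.000000
Backward induction: V(k, i) = exp(-r*dt) * [p * V(k+1, i) + (1-p) * V(k+1, i+1)].
  V(3,0) = exp(-r*dt) * [p*8.739026 + (1-p)*2.972573] = 5.659634
  V(3,1) = exp(-r*dt) * [p*2.972573 + (1-p)*0.000000] = 1.393759
  V(3,2) = exp(-r*dt) * [p*0.000000 + (1-p)*0.000000] = 0.000000
  V(3,3) = exp(-r*dt) * [p*0.000000 + (1-p)*0.000000] = 0.000000
  V(2,0) = exp(-r*dt) * [p*5.659634 + (1-p)*1.393759] = 3.386096
  V(2,1) = exp(-r*dt) * [p*1.393759 + (1-p)*0.000000] = 0.653496
  V(2,2) = exp(-r*dt) * [p*0.000000 + (1-p)*0.000000] = 0.000000
  V(1,0) = exp(-r*dt) * [p*3.386096 + (1-p)*0.653496] = 1.931073
  V(1,1) = exp(-r*dt) * [p*0.653496 + (1-p)*0.000000] = 0.306407
  V(0,0) = exp(-r*dt) * [p*1.931073 + (1-p)*0.306407] = 1.066451

Answer: Price = V(0,0) = 1.0665


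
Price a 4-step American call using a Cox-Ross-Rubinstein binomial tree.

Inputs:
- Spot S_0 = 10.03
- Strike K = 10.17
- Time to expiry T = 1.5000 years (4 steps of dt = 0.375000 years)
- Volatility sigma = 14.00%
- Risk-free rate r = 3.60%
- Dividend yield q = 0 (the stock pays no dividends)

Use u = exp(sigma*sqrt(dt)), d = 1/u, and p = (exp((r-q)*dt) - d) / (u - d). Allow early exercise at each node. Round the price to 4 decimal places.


Answer: Price = V(0,0) = 0.8682

Derivation:
dt = T/N = 0.375000
u = exp(sigma*sqrt(dt)) = 1.089514; d = 1/u = 0.917840
p = (exp((r-q)*dt) - d) / (u - d) = 0.557751
Discount per step: exp(-r*dt) = 0.986591
Stock lattice S(k, i) with i counting down-moves:
  k=0: S(0,0) = 10.0300
  k=1: S(1,0) = 10.9278; S(1,1) = 9.2059
  k=2: S(2,0) = 11.9060; S(2,1) = 10.0300; S(2,2) = 8.4496
  k=3: S(3,0) = 12.9718; S(3,1) = 10.9278; S(3,2) = 9.2059; S(3,3) = 7.7554
  k=4: S(4,0) = 14.1330; S(4,1) = 11.9060; S(4,2) = 10.0300; S(4,3) = 8.4496; S(4,4) = 7.1182
Terminal payoffs V(N, i) = max(S_T - K, 0):
  V(4,0) = 3.962953; V(4,1) = 1.736029; V(4,2) = 0.000000; V(4,3) = 0.000000; V(4,4) = 0.000000
Backward induction: V(k, i) = exp(-r*dt) * [p * V(k+1, i) + (1-p) * V(k+1, i+1)]; then take max(V_cont, immediate exercise) for American.
  V(3,0) = exp(-r*dt) * [p*3.962953 + (1-p)*1.736029] = 2.938163; exercise = 2.801790; V(3,0) = max -> 2.938163
  V(3,1) = exp(-r*dt) * [p*1.736029 + (1-p)*0.000000] = 0.955287; exercise = 0.757830; V(3,1) = max -> 0.955287
  V(3,2) = exp(-r*dt) * [p*0.000000 + (1-p)*0.000000] = 0.000000; exercise = 0.000000; V(3,2) = max -> 0.000000
  V(3,3) = exp(-r*dt) * [p*0.000000 + (1-p)*0.000000] = 0.000000; exercise = 0.000000; V(3,3) = max -> 0.000000
  V(2,0) = exp(-r*dt) * [p*2.938163 + (1-p)*0.955287] = 2.033597; exercise = 1.736029; V(2,0) = max -> 2.033597
  V(2,1) = exp(-r*dt) * [p*0.955287 + (1-p)*0.000000] = 0.525667; exercise = 0.000000; V(2,1) = max -> 0.525667
  V(2,2) = exp(-r*dt) * [p*0.000000 + (1-p)*0.000000] = 0.000000; exercise = 0.000000; V(2,2) = max -> 0.000000
  V(1,0) = exp(-r*dt) * [p*2.033597 + (1-p)*0.525667] = 1.348389; exercise = 0.757830; V(1,0) = max -> 1.348389
  V(1,1) = exp(-r*dt) * [p*0.525667 + (1-p)*0.000000] = 0.289260; exercise = 0.000000; V(1,1) = max -> 0.289260
  V(0,0) = exp(-r*dt) * [p*1.348389 + (1-p)*0.289260] = 0.868190; exercise = 0.000000; V(0,0) = max -> 0.868190


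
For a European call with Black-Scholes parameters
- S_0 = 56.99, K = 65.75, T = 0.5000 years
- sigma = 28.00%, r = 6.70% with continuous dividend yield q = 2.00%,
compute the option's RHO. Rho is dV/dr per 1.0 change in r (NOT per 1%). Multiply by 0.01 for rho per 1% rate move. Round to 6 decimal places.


d1 = -0.5044896626; d2 = -0.7024795613
phi(d1) = 0.3512723456; exp(-qT) = 0.9900498337; exp(-rT) = 0.9670549112
N(d2) = 0.2411900718
Rho = K*T*exp(-rT)*N(d2) = 65.7500 * 0.5000 * 0.9670549112 * 0.2411900718 = 7.667898

Answer: Rho = 7.667898


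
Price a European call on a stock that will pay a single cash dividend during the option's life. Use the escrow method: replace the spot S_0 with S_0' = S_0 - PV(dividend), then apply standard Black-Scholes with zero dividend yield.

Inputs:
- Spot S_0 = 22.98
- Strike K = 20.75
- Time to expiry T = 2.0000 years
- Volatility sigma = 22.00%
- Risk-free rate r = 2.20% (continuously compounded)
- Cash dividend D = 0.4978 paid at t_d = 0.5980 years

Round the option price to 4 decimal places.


Answer: Price = 4.1381

Derivation:
PV(D) = D * exp(-r * t_d) = 0.4978 * 0.98693016 = 0.49129383
S_0' = S_0 - PV(D) = 22.9800 - 0.49129383 = 22.48870617
d1 = (ln(S_0'/K) + (r + sigma^2/2)*T) / (sigma*sqrt(T)) = 0.55561554
d2 = d1 - sigma*sqrt(T) = 0.24448856
exp(-rT) = 0.95695396
N(d1) = 0.71076315; N(d2) = 0.59657377
C = S_0' * N(d1) - K * exp(-rT) * N(d2) = 22.48870617 * 0.71076315 - 20.7500 * 0.95695396 * 0.59657377 = 4.1381


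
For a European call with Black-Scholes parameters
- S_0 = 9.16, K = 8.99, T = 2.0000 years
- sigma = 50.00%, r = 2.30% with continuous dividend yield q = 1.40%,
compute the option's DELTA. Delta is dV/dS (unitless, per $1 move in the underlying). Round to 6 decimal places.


d1 = 0.4055021644; d2 = -0.3016046168
phi(d1) = 0.3674549563; exp(-qT) = 0.9723883668; exp(-rT) = 0.9550419622
N(d1) = 0.6574457861
Delta = exp(-qT) * N(d1) = 0.9723883668 * 0.6574457861 = 0.639293

Answer: Delta = 0.639293


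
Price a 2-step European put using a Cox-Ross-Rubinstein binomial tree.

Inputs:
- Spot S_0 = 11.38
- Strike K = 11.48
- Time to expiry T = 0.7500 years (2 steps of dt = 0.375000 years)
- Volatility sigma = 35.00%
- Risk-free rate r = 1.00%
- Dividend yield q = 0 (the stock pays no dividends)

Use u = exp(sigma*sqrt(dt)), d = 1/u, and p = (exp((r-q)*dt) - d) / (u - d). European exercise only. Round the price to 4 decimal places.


Answer: Price = V(0,0) = 1.2469

Derivation:
dt = T/N = 0.375000
u = exp(sigma*sqrt(dt)) = 1.239032; d = 1/u = 0.807082
p = (exp((r-q)*dt) - d) / (u - d) = 0.455319
Discount per step: exp(-r*dt) = 0.996257
Stock lattice S(k, i) with i counting down-moves:
  k=0: S(0,0) = 11.3800
  k=1: S(1,0) = 14.1002; S(1,1) = 9.1846
  k=2: S(2,0) = 17.4706; S(2,1) = 11.3800; S(2,2) = 7.4127
Terminal payoffs V(N, i) = max(K - S_T, 0):
  V(2,0) = 0.000000; V(2,1) = 0.100000; V(2,2) = 4.067285
Backward induction: V(k, i) = exp(-r*dt) * [p * V(k+1, i) + (1-p) * V(k+1, i+1)].
  V(1,0) = exp(-r*dt) * [p*0.000000 + (1-p)*0.100000] = 0.054264
  V(1,1) = exp(-r*dt) * [p*0.100000 + (1-p)*4.067285] = 2.252441
  V(0,0) = exp(-r*dt) * [p*0.054264 + (1-p)*2.252441] = 1.246884


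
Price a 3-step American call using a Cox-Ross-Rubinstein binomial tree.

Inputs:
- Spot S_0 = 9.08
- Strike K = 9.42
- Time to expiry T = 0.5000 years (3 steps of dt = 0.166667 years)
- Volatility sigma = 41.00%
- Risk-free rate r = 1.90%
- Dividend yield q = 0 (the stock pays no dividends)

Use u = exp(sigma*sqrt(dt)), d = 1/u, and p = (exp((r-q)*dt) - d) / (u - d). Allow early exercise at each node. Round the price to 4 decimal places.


Answer: Price = V(0,0) = 1.0204

Derivation:
dt = T/N = 0.166667
u = exp(sigma*sqrt(dt)) = 1.182206; d = 1/u = 0.845877
p = (exp((r-q)*dt) - d) / (u - d) = 0.467682
Discount per step: exp(-r*dt) = 0.996838
Stock lattice S(k, i) with i counting down-moves:
  k=0: S(0,0) = 9.0800
  k=1: S(1,0) = 10.7344; S(1,1) = 7.6806
  k=2: S(2,0) = 12.6903; S(2,1) = 9.0800; S(2,2) = 6.4968
  k=3: S(3,0) = 15.0025; S(3,1) = 10.7344; S(3,2) = 7.6806; S(3,3) = 5.4955
Terminal payoffs V(N, i) = max(S_T - K, 0):
  V(3,0) = 5.582541; V(3,1) = 1.314426; V(3,2) = 0.000000; V(3,3) = 0.000000
Backward induction: V(k, i) = exp(-r*dt) * [p * V(k+1, i) + (1-p) * V(k+1, i+1)]; then take max(V_cont, immediate exercise) for American.
  V(2,0) = exp(-r*dt) * [p*5.582541 + (1-p)*1.314426] = 3.300081; exercise = 3.270298; V(2,0) = max -> 3.300081
  V(2,1) = exp(-r*dt) * [p*1.314426 + (1-p)*0.000000] = 0.612790; exercise = 0.000000; V(2,1) = max -> 0.612790
  V(2,2) = exp(-r*dt) * [p*0.000000 + (1-p)*0.000000] = 0.000000; exercise = 0.000000; V(2,2) = max -> 0.000000
  V(1,0) = exp(-r*dt) * [p*3.300081 + (1-p)*0.612790] = 1.863678; exercise = 1.314426; V(1,0) = max -> 1.863678
  V(1,1) = exp(-r*dt) * [p*0.612790 + (1-p)*0.000000] = 0.285685; exercise = 0.000000; V(1,1) = max -> 0.285685
  V(0,0) = exp(-r*dt) * [p*1.863678 + (1-p)*0.285685] = 1.020448; exercise = 0.000000; V(0,0) = max -> 1.020448


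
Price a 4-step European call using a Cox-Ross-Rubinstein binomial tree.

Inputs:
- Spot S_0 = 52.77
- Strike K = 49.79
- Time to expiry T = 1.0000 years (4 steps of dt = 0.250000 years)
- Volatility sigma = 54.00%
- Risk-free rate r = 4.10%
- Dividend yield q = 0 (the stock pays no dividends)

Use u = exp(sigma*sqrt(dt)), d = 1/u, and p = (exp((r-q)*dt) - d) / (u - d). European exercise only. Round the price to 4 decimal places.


Answer: Price = V(0,0) = 13.1850

Derivation:
dt = T/N = 0.250000
u = exp(sigma*sqrt(dt)) = 1.309964; d = 1/u = 0.763379
p = (exp((r-q)*dt) - d) / (u - d) = 0.451756
Discount per step: exp(-r*dt) = 0.989802
Stock lattice S(k, i) with i counting down-moves:
  k=0: S(0,0) = 52.7700
  k=1: S(1,0) = 69.1268; S(1,1) = 40.2835
  k=2: S(2,0) = 90.5537; S(2,1) = 52.7700; S(2,2) = 30.7516
  k=3: S(3,0) = 118.6221; S(3,1) = 69.1268; S(3,2) = 40.2835; S(3,3) = 23.4752
  k=4: S(4,0) = 155.3907; S(4,1) = 90.5537; S(4,2) = 52.7700; S(4,3) = 30.7516; S(4,4) = 17.9205
Terminal payoffs V(N, i) = max(S_T - K, 0):
  V(4,0) = 105.600740; V(4,1) = 40.763682; V(4,2) = 2.980000; V(4,3) = 0.000000; V(4,4) = 0.000000
Backward induction: V(k, i) = exp(-r*dt) * [p * V(k+1, i) + (1-p) * V(k+1, i+1)].
  V(3,0) = exp(-r*dt) * [p*105.600740 + (1-p)*40.763682] = 69.339845
  V(3,1) = exp(-r*dt) * [p*40.763682 + (1-p)*2.980000] = 19.844565
  V(3,2) = exp(-r*dt) * [p*2.980000 + (1-p)*0.000000] = 1.332505
  V(3,3) = exp(-r*dt) * [p*0.000000 + (1-p)*0.000000] = 0.000000
  V(2,0) = exp(-r*dt) * [p*69.339845 + (1-p)*19.844565] = 41.773986
  V(2,1) = exp(-r*dt) * [p*19.844565 + (1-p)*1.332505] = 9.596575
  V(2,2) = exp(-r*dt) * [p*1.332505 + (1-p)*0.000000] = 0.595829
  V(1,0) = exp(-r*dt) * [p*41.773986 + (1-p)*9.596575] = 23.886825
  V(1,1) = exp(-r*dt) * [p*9.596575 + (1-p)*0.595829] = 4.614432
  V(0,0) = exp(-r*dt) * [p*23.886825 + (1-p)*4.614432] = 13.185016
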